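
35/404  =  35/404= 0.09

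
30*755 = 22650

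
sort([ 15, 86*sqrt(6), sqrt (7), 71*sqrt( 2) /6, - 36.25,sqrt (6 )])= [  -  36.25 , sqrt(6), sqrt( 7 ), 15,71*sqrt(2) /6, 86*sqrt ( 6 ) ]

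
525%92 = 65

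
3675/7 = 525 = 525.00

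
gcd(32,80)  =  16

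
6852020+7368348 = 14220368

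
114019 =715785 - 601766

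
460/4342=230/2171 = 0.11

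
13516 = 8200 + 5316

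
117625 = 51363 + 66262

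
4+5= 9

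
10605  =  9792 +813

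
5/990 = 1/198 = 0.01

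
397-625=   -  228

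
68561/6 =11426+ 5/6 = 11426.83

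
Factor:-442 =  - 2^1*13^1*17^1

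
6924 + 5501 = 12425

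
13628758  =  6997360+6631398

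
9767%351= 290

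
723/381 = 241/127 = 1.90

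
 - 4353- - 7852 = 3499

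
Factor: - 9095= -5^1*17^1*107^1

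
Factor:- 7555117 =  - 109^1*69313^1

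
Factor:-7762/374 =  - 11^( - 1)*17^( - 1 )*3881^1 = -3881/187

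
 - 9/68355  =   - 1/7595 = -  0.00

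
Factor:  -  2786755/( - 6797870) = 2^(  -  1 )*29^1*43^( - 1)*15809^ ( - 1)*19219^1  =  557351/1359574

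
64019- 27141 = 36878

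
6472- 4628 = 1844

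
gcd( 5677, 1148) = 7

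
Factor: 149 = 149^1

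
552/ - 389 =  - 552/389=   -1.42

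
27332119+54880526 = 82212645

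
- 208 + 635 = 427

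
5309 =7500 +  - 2191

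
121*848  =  102608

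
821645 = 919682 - 98037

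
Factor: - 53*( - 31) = 1643 = 31^1*53^1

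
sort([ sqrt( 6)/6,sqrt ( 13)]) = [ sqrt( 6) /6,sqrt( 13 )]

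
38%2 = 0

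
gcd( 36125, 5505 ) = 5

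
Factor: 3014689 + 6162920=3^1*7^1*103^1 * 4243^1 =9177609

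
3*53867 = 161601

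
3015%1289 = 437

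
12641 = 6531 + 6110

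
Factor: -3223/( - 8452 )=2^( - 2 )*11^1*293^1*2113^( - 1 ) 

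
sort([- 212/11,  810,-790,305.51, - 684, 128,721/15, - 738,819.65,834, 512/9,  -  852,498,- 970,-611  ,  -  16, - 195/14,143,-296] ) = [ - 970, - 852,-790,-738,-684 , - 611,-296, - 212/11, - 16,-195/14, 721/15,512/9,128,143, 305.51 , 498, 810,  819.65, 834]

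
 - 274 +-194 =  -468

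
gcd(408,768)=24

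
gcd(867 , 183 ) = 3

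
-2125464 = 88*( - 24153) 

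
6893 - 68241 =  - 61348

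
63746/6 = 10624+ 1/3 = 10624.33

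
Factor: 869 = 11^1 * 79^1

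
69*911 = 62859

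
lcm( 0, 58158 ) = 0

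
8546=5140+3406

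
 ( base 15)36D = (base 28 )rm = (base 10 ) 778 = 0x30a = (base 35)M8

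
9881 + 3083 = 12964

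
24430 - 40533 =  - 16103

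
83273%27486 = 815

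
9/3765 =3/1255 = 0.00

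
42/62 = 21/31=0.68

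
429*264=113256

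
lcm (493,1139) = 33031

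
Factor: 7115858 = 2^1* 103^1 * 34543^1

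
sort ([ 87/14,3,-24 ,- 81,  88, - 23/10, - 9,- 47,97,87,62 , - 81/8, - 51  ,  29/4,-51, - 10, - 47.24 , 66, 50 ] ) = [-81, - 51,  -  51, - 47.24  , - 47, - 24, -81/8,-10, - 9, - 23/10,3,87/14,29/4,50,62,66,87,88 , 97] 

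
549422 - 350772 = 198650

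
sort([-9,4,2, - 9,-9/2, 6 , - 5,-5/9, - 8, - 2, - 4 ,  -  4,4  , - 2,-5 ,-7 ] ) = [ - 9 ,-9  ,-8,-7, - 5, - 5, - 9/2,-4, - 4,- 2, - 2,-5/9,2, 4,4,6] 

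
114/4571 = 114/4571 = 0.02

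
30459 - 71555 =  - 41096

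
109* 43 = 4687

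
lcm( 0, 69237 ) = 0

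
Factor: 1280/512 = 2^(-1) * 5^1=5/2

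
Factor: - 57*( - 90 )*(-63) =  - 323190 = - 2^1*3^5*5^1 * 7^1* 19^1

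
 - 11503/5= - 11503/5 =-  2300.60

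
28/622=14/311=0.05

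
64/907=64/907 = 0.07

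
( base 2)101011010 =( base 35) 9v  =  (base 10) 346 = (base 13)208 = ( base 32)AQ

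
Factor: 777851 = 37^1*21023^1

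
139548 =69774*2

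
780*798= 622440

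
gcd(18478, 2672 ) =2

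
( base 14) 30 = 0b101010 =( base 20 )22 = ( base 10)42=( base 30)1c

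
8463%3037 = 2389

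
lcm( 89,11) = 979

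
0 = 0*7091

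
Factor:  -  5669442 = - 2^1 * 3^2*29^1*10861^1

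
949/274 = 3 + 127/274  =  3.46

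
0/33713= 0 = 0.00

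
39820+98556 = 138376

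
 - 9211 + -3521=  - 12732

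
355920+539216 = 895136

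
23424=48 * 488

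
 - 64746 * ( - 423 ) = 27387558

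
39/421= 39/421 = 0.09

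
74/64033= 74/64033  =  0.00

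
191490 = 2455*78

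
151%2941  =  151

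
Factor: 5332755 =3^1*5^1*355517^1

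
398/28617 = 398/28617 = 0.01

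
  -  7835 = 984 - 8819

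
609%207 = 195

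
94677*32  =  3029664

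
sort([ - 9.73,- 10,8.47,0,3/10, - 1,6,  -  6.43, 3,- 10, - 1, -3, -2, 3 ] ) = [ - 10,-10,-9.73, - 6.43, - 3, - 2, - 1, - 1, 0,  3/10, 3,  3,6 , 8.47]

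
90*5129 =461610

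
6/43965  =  2/14655 = 0.00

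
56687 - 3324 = 53363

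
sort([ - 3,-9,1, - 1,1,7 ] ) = [ - 9, - 3,-1,1, 1, 7 ] 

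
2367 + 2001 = 4368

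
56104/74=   758 + 6/37 = 758.16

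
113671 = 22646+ 91025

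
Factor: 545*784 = 2^4*5^1*7^2*109^1 = 427280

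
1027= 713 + 314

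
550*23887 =13137850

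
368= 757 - 389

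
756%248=12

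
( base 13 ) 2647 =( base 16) 155b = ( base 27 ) 7dd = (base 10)5467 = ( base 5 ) 133332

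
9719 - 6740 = 2979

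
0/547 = 0 = 0.00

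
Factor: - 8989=-89^1*101^1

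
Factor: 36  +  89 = 125= 5^3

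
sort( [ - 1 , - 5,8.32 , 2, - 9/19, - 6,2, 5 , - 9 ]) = [ - 9, - 6, - 5, - 1, -9/19, 2, 2,5,  8.32]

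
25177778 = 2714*9277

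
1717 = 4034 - 2317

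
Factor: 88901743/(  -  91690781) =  - 13^ ( - 2) * 179^(-1 )*433^(- 1)*12700249^1 =- 12700249/13098683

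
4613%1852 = 909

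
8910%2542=1284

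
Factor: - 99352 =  - 2^3*11^1*1129^1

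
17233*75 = 1292475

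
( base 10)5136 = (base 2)1010000010000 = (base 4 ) 1100100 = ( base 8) 12020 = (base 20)cgg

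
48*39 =1872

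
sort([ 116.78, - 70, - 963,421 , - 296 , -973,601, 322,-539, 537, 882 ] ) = [ - 973, - 963, - 539,-296, - 70,116.78,322,421,537,601, 882 ] 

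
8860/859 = 10 + 270/859 =10.31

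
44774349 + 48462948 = 93237297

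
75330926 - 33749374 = 41581552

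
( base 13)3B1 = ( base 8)1213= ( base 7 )1620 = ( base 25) 111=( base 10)651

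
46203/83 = 556 + 55/83 = 556.66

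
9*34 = 306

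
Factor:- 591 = - 3^1*197^1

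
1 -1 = 0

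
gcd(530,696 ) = 2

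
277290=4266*65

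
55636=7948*7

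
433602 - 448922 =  - 15320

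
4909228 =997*4924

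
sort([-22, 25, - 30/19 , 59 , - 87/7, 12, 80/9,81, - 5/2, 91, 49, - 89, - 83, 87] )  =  [ - 89,- 83, - 22 , - 87/7,-5/2,-30/19, 80/9, 12, 25, 49, 59  ,  81,87, 91 ]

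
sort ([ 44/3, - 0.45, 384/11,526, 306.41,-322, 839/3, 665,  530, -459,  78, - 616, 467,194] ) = [ - 616, - 459, - 322, - 0.45,44/3, 384/11, 78, 194, 839/3, 306.41,467, 526, 530,665]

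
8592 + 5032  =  13624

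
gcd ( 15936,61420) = 332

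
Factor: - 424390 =  -  2^1*5^1 * 31^1*37^2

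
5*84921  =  424605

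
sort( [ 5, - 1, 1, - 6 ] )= [ - 6, - 1,1,5 ] 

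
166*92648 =15379568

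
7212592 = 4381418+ 2831174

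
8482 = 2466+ 6016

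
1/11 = 1/11 = 0.09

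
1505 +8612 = 10117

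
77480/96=807 + 1/12 = 807.08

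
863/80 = 863/80 = 10.79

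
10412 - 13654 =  - 3242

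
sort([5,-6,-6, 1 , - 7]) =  [ - 7, - 6, - 6, 1,5]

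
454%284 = 170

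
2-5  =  -3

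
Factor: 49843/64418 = 2^( - 1 )*31^( - 1 ) *1039^(-1)*49843^1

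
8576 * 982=8421632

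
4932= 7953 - 3021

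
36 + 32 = 68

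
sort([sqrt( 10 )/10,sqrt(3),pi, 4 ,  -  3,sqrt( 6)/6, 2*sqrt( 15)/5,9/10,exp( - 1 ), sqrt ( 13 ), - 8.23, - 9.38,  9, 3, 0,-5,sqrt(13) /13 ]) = [- 9.38, - 8.23, - 5, - 3,0,sqrt (13) /13, sqrt( 10) /10,exp( - 1),sqrt(6)/6,9/10, 2 *sqrt(15 )/5,sqrt(3 ), 3,pi,sqrt(13),4 , 9 ]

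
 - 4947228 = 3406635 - 8353863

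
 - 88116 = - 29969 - 58147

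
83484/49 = 1703 + 37/49  =  1703.76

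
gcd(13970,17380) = 110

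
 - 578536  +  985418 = 406882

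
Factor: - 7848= -2^3 * 3^2 * 109^1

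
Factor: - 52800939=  - 3^2 * 23^1*255077^1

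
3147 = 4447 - 1300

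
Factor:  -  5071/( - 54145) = 5^( - 1)*7^ ( - 2)*11^1 * 13^ ( - 1)*17^( - 1 )*461^1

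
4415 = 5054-639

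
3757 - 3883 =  - 126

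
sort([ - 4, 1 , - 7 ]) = [ - 7, - 4,1]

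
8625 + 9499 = 18124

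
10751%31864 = 10751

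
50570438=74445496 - 23875058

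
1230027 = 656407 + 573620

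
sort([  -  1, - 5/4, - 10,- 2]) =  [ - 10, - 2, - 5/4, - 1 ]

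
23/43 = 23/43= 0.53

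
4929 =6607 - 1678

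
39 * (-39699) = -1548261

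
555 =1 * 555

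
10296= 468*22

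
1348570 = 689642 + 658928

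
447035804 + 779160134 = 1226195938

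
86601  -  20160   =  66441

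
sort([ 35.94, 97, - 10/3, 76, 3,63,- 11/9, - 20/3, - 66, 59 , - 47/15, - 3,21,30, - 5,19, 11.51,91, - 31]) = [  -  66, - 31, - 20/3, - 5, - 10/3, - 47/15,-3, - 11/9,3,11.51, 19,21,30,35.94,59,63,76,91, 97] 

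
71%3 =2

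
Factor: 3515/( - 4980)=-703/996 = - 2^ (-2 )*3^( - 1)*19^1*37^1*83^(-1) 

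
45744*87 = 3979728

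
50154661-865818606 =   -  815663945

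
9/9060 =3/3020 = 0.00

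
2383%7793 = 2383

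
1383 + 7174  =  8557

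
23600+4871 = 28471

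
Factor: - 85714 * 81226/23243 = - 6962205364/23243 = - 2^2*11^( - 1)*17^2*2113^(  -  1 )*2389^1*2521^1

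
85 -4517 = - 4432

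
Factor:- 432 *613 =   -  2^4*3^3*613^1=- 264816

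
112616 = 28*4022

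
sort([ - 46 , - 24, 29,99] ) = [-46 , - 24, 29,99] 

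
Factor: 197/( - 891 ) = -3^( - 4 )*11^ ( - 1 )*197^1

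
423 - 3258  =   - 2835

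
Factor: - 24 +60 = 36 = 2^2*3^2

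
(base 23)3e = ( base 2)1010011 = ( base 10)83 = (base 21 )3K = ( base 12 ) 6B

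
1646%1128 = 518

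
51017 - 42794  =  8223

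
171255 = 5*34251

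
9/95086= 9/95086  =  0.00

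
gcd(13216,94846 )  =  2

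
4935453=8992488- 4057035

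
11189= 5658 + 5531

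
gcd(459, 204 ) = 51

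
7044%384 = 132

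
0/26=0 = 0.00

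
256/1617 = 256/1617 = 0.16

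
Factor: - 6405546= - 2^1*3^1*7^1*19^1*23^1*349^1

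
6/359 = 6/359=0.02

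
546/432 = 91/72 = 1.26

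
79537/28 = 2840 + 17/28 =2840.61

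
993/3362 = 993/3362 = 0.30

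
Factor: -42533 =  - 42533^1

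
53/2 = 53/2 = 26.50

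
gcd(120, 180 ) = 60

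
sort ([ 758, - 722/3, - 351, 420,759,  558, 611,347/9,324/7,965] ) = [ - 351,-722/3,347/9,324/7,420, 558,611,758,  759, 965]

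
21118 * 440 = 9291920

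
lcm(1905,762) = 3810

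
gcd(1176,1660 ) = 4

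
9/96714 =1/10746  =  0.00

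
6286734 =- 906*(  -  6939)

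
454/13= 454/13 =34.92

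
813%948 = 813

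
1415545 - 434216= 981329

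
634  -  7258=- 6624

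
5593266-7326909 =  - 1733643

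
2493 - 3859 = - 1366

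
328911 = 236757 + 92154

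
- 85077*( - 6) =510462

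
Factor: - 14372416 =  - 2^6*224569^1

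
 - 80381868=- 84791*948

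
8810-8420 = 390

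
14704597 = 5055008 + 9649589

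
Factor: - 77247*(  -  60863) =4701484161 = 3^3* 11^2*503^1 * 2861^1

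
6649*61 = 405589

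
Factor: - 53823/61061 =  - 3^1*13^( - 1)*61^( - 1 ) * 233^1 = - 699/793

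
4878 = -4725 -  - 9603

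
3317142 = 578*5739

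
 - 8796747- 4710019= - 13506766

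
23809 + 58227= 82036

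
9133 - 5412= 3721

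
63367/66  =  63367/66 =960.11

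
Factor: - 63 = -3^2*7^1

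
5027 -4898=129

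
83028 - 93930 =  - 10902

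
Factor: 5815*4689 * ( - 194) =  - 5289707790 = -2^1* 3^2*5^1 * 97^1*521^1*1163^1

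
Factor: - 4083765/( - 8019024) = 2^( - 4)*5^1*7^1*13^( - 1)*19^1*23^1*71^( - 1)*89^1*181^(- 1 ) = 1361255/2673008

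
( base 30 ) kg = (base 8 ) 1150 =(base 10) 616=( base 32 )J8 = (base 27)MM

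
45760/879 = 45760/879 = 52.06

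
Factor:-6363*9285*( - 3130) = 2^1*3^3*5^2*7^1 * 101^1*313^1*619^1 = 184921824150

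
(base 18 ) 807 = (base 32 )2H7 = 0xa27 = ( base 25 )43o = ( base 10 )2599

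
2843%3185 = 2843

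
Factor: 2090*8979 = 18766110 = 2^1*3^1*5^1*11^1*19^1 * 41^1 *73^1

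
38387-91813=-53426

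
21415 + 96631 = 118046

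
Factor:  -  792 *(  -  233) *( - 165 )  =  - 30448440= - 2^3 * 3^3*5^1*11^2*233^1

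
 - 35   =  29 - 64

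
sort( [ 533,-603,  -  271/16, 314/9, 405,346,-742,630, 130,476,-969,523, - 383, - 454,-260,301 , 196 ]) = [ - 969,-742,-603,  -  454 , -383,-260,-271/16,314/9,130, 196, 301,346,405,476,523, 533,630 ] 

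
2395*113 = 270635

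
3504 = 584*6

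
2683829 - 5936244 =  - 3252415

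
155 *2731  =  423305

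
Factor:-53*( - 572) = 2^2*11^1*13^1*53^1 = 30316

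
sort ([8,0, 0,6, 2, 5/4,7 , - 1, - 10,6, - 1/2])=[ - 10,-1, - 1/2, 0, 0,  5/4, 2, 6,6, 7, 8 ]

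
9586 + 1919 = 11505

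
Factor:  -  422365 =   -  5^1*17^1*4969^1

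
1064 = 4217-3153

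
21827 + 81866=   103693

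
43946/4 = 10986 + 1/2 = 10986.50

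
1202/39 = 30+32/39 = 30.82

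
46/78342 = 23/39171 = 0.00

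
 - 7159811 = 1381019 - 8540830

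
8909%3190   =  2529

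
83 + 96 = 179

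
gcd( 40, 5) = 5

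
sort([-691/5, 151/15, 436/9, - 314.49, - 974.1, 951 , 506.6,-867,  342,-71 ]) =[-974.1, - 867,  -  314.49, - 691/5, -71, 151/15,  436/9,  342, 506.6,951]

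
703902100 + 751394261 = 1455296361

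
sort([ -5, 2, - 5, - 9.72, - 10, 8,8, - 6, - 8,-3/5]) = [-10,-9.72, - 8, - 6, - 5 , - 5, - 3/5,2, 8, 8 ]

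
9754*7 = 68278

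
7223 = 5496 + 1727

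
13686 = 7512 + 6174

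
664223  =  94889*7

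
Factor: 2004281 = 113^1* 17737^1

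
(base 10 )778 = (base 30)PS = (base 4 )30022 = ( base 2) 1100001010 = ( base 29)qo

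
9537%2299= 341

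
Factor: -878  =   - 2^1 * 439^1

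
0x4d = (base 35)27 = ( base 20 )3h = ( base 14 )57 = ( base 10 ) 77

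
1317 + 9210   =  10527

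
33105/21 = 11035/7  =  1576.43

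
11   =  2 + 9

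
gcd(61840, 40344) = 8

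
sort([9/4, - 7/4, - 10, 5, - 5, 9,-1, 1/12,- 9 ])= [ - 10,-9, - 5, - 7/4,-1 , 1/12,9/4,  5,9 ] 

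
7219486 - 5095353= 2124133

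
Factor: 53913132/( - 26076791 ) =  - 2^2*3^2*7^2*43^( - 1 )*2351^1*46649^( - 1 ) = -  4147164/2005907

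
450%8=2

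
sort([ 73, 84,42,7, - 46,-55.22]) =[-55.22, -46, 7, 42, 73, 84]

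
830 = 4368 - 3538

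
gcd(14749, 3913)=301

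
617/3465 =617/3465  =  0.18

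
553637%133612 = 19189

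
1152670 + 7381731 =8534401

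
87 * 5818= 506166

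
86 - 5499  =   - 5413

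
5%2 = 1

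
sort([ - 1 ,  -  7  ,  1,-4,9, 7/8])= [  -  7,-4,  -  1,7/8,1,9 ]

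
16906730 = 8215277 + 8691453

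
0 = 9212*0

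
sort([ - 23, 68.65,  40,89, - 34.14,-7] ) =[ - 34.14  ,- 23, - 7,40,68.65, 89]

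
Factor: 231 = 3^1*7^1*11^1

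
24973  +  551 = 25524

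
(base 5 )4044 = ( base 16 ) 20c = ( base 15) 24E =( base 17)1de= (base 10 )524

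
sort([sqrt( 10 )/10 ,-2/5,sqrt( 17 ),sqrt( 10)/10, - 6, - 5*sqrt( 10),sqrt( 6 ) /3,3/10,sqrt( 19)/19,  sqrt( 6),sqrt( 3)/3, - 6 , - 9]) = [ - 5*sqrt(10 ), - 9, - 6, - 6,-2/5,sqrt( 19)/19, 3/10,sqrt( 10)/10,sqrt( 10 )/10,sqrt( 3)/3 , sqrt( 6 )/3, sqrt( 6 ), sqrt( 17 )]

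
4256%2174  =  2082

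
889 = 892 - 3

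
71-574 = - 503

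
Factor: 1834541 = 353^1*5197^1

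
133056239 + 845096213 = 978152452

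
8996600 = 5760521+3236079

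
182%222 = 182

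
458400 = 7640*60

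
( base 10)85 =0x55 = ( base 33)2j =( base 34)2H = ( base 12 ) 71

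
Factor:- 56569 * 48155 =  - 5^1*9631^1*56569^1= -2724080195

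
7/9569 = 1/1367 = 0.00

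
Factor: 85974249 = 3^1*887^1  *32309^1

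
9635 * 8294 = 79912690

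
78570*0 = 0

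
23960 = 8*2995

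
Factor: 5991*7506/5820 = 2^ ( - 1)*3^3  *5^( - 1)*97^( - 1) * 139^1 * 1997^1 = 7494741/970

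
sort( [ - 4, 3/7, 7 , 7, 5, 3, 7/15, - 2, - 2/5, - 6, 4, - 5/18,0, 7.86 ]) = [ - 6,-4, - 2, - 2/5, - 5/18, 0, 3/7,7/15, 3, 4  ,  5,7,7, 7.86 ]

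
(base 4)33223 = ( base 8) 1753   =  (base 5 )13003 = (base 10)1003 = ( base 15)46D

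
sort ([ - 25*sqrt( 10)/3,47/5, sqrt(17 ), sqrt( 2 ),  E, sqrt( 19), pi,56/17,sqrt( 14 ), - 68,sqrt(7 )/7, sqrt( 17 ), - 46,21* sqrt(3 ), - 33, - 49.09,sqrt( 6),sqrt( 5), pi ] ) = [ - 68, - 49.09, - 46,-33,- 25*sqrt( 10 )/3,sqrt( 7) /7,  sqrt( 2), sqrt( 5 ),sqrt( 6), E,pi,pi, 56/17,sqrt( 14 ),sqrt( 17 ),sqrt ( 17),sqrt (19) , 47/5,21*sqrt( 3) ]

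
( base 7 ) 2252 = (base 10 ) 821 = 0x335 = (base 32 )pl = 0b1100110101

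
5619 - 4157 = 1462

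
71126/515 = 71126/515=138.11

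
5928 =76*78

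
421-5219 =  - 4798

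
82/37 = 82/37 = 2.22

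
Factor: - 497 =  - 7^1*71^1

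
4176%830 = 26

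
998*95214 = 95023572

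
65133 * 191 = 12440403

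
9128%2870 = 518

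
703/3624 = 703/3624  =  0.19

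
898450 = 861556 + 36894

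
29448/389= 29448/389 = 75.70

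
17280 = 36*480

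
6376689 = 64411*99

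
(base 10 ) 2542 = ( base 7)10261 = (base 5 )40132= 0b100111101110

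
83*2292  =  190236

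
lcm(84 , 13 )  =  1092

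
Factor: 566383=97^1*5839^1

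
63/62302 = 63/62302   =  0.00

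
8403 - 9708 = -1305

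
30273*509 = 15408957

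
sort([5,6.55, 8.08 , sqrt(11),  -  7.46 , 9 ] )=[ - 7.46,sqrt ( 11),  5, 6.55,8.08 , 9] 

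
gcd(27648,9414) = 18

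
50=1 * 50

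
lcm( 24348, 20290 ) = 121740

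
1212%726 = 486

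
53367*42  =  2241414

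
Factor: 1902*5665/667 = 2^1*3^1*5^1*11^1*23^( - 1)*29^( -1 ) * 103^1*317^1 = 10774830/667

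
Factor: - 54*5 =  - 270 = - 2^1*3^3*5^1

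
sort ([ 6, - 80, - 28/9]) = [-80, - 28/9, 6] 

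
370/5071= 370/5071 = 0.07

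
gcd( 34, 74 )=2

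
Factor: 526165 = 5^1*47^1 * 2239^1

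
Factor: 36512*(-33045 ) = - 2^5*3^1*5^1*7^1*163^1* 2203^1 = -1206539040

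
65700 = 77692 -11992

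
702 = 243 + 459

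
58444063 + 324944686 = 383388749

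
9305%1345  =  1235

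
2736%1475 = 1261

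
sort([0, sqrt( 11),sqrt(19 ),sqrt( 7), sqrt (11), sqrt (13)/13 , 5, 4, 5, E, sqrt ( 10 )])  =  [ 0, sqrt( 13) /13,sqrt( 7),E,sqrt(10 ) , sqrt( 11 ),sqrt (11 )  ,  4 , sqrt(19),5,5]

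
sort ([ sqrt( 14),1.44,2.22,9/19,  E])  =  [9/19,1.44,2.22,E,sqrt( 14)] 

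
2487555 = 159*15645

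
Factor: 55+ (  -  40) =3^1*5^1  =  15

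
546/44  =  12 +9/22=12.41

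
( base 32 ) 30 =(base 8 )140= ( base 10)96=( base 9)116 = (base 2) 1100000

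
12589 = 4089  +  8500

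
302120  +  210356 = 512476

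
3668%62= 10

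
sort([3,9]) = [3,9] 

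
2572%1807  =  765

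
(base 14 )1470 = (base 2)111000101010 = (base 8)7052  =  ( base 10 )3626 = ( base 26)59c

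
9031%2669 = 1024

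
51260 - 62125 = -10865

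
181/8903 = 181/8903 = 0.02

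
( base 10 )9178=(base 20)12II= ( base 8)21732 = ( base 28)bjm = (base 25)eh3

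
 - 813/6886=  - 813/6886  =  - 0.12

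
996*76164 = 75859344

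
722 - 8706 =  - 7984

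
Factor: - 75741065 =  - 5^1 * 1201^1 * 12613^1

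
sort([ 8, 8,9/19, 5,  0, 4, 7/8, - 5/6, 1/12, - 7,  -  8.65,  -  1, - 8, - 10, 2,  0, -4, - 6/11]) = [ - 10,  -  8.65 , - 8 ,  -  7, - 4, - 1,  -  5/6, - 6/11, 0 , 0, 1/12, 9/19, 7/8, 2, 4,  5, 8 , 8]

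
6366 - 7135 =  - 769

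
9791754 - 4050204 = 5741550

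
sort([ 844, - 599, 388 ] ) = [ - 599,388, 844]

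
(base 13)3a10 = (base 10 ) 8294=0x2066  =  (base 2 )10000001100110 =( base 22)h30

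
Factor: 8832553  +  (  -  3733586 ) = 5098967^1 = 5098967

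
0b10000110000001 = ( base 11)6498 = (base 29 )a5m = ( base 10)8577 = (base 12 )4b69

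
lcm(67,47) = 3149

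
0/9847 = 0  =  0.00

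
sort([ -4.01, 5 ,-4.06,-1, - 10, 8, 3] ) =[-10, - 4.06, - 4.01, - 1,  3, 5,8 ]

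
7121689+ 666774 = 7788463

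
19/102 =19/102  =  0.19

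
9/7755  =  3/2585= 0.00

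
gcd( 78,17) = 1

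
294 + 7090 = 7384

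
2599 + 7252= 9851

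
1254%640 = 614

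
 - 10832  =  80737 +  - 91569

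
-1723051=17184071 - 18907122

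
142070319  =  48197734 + 93872585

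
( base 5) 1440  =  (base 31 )7S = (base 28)8l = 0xF5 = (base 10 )245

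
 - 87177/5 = -87177/5 = -17435.40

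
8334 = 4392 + 3942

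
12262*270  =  3310740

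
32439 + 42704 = 75143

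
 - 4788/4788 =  - 1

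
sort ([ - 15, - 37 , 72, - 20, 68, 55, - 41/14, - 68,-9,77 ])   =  [ - 68, - 37  , - 20,- 15,-9,-41/14,55, 68,72,77 ] 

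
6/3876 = 1/646 = 0.00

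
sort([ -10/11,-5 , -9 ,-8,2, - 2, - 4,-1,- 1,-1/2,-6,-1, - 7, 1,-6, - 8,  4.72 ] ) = [-9,-8, - 8, - 7,-6, - 6,  -  5  , - 4,-2, - 1, - 1, -1,-10/11,-1/2, 1, 2,4.72 ]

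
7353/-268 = -28 + 151/268 = -27.44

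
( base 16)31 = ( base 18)2d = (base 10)49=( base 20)29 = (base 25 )1o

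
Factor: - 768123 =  -3^5*29^1*109^1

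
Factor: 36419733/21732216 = 12139911/7244072 = 2^(-3 )*3^2*7^1*11^( - 1 )*263^ ( - 1 )*313^ (-1)*192697^1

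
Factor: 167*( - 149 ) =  - 24883 = - 149^1*167^1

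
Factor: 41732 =2^2*10433^1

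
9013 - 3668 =5345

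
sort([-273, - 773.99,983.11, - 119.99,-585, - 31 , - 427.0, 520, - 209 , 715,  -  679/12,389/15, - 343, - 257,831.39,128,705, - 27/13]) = [ - 773.99, - 585, - 427.0, - 343,-273, - 257 ,- 209, - 119.99, - 679/12, - 31, - 27/13,389/15, 128, 520,705, 715, 831.39,983.11 ]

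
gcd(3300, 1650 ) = 1650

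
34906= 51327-16421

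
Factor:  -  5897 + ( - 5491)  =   - 11388 = - 2^2* 3^1*13^1*73^1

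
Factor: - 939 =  - 3^1*313^1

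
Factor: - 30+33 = 3^1= 3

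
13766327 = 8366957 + 5399370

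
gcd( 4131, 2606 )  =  1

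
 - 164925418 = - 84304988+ - 80620430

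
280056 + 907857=1187913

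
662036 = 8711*76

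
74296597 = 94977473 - 20680876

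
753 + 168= 921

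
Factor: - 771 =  - 3^1 * 257^1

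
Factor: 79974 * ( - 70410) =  - 5630969340=-  2^2 * 3^4*5^1 * 1481^1* 2347^1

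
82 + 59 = 141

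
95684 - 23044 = 72640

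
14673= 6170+8503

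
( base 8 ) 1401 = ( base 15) 364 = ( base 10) 769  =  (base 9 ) 1044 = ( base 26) 13F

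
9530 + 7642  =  17172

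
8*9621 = 76968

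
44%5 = 4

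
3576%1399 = 778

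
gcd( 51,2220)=3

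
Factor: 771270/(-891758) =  - 385635/445879 = -3^1*5^1*7^( - 1 )*47^1*547^1*63697^( - 1 ) 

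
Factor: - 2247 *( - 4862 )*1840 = 2^5*3^1*5^1*7^1 * 11^1*13^1*17^1*23^1*107^1 = 20101841760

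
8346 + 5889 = 14235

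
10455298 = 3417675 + 7037623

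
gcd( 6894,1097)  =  1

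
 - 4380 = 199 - 4579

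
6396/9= 2132/3 = 710.67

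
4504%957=676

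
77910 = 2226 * 35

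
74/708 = 37/354 = 0.10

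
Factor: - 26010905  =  -5^1*19^1 * 113^1* 2423^1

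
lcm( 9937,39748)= 39748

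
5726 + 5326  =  11052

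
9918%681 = 384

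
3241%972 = 325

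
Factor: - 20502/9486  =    -  67/31=- 31^(  -  1)*67^1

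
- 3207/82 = - 40  +  73/82 = - 39.11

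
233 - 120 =113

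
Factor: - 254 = - 2^1*127^1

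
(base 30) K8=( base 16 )260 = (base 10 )608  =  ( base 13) 37A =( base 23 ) 13a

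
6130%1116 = 550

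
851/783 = 851/783 = 1.09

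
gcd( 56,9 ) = 1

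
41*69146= 2834986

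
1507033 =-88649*( - 17 )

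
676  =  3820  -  3144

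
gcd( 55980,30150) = 90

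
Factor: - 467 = -467^1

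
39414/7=5630 + 4/7 = 5630.57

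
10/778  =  5/389 = 0.01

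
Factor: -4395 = -3^1*5^1 * 293^1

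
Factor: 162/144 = 9/8 = 2^( - 3 ) * 3^2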